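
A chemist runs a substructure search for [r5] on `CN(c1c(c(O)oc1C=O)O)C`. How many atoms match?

The query [r5] means: r5 matches atoms in a five-membered ring.
Check the 12 heavy atoms by environment: 1× o (aromatic, in 5-ring) → match; 4× c (aromatic, in 5-ring) → match; 3× O (acyclic) → no; 1× N (acyclic) → no; 3× C (acyclic) → no.
Summing the matching environments: 1 + 4 = 5 matching atoms.

5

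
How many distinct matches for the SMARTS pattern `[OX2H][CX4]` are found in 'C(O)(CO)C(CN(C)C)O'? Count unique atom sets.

[OX2H][CX4] is the SMARTS for an aliphatic alcohol: a hydroxyl oxygen bound to an sp3 (X4) carbon.
The molecule carries 3 separate instances of a hydroxyl group (-OH) meeting every constraint; each maps to a distinct set of atoms, giving 3 matches.

3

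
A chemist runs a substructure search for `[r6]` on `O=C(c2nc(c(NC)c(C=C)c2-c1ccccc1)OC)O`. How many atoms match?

The query [r6] means: r6 matches atoms in a six-membered ring.
Check the 21 heavy atoms by environment: 1× n (aromatic, in 6-ring) → match; 11× c (aromatic, in 6-ring) → match; 5× C (acyclic) → no; 3× O (acyclic) → no; 1× N (acyclic) → no.
Summing the matching environments: 1 + 11 = 12 matching atoms.

12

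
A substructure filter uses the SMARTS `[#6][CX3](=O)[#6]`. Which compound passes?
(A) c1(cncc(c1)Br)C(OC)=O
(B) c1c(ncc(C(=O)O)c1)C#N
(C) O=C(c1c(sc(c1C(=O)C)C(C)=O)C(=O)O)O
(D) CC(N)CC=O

C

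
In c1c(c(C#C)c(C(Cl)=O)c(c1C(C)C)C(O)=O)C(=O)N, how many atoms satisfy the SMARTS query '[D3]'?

The query [D3] means: atom with exactly three heavy-atom neighbours.
Check the 20 heavy atoms by environment: 1× c (aromatic, D2) → no; 5× c (aromatic, D3) → match; 4× C (D3) → match; 4× O (D1) → no; 3× C (D1) → no; 1× C (D2) → no; 1× Cl (D1) → no; 1× N (D1) → no.
Summing the matching environments: 5 + 4 = 9 matching atoms.

9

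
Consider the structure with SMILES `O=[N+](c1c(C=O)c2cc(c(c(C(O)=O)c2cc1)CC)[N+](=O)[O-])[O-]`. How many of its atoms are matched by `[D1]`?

Check the 23 heavy atoms by environment: 7× c (aromatic, D3) → no; 3× c (aromatic, D2) → no; 2× N (charge +1, D3) → no; 2× O (charge -1, D1) → match; 5× O (D1) → match; 2× C (D2) → no; 1× C (D1) → match; 1× C (D3) → no.
Summing the matching environments: 2 + 5 + 1 = 8 matching atoms.

8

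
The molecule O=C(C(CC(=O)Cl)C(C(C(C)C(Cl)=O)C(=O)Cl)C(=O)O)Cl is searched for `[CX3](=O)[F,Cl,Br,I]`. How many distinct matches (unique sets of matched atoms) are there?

[CX3](=O)[F,Cl,Br,I] is the SMARTS for an acyl halide: a carbonyl carbon bonded to a halogen.
The molecule carries 4 separate instances of an acyl chloride (-C(=O)Cl) meeting every constraint; each maps to a distinct set of atoms, giving 4 matches.

4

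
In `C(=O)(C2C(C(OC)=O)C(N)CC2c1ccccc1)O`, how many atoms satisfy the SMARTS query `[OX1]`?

2

Check the 19 heavy atoms by environment: 6× C (X4) → no; 6× c (aromatic, X3) → no; 1× N (X3) → no; 2× C (X3) → no; 2× O (X1) → match; 2× O (X2) → no.
That gives 2 matching atoms.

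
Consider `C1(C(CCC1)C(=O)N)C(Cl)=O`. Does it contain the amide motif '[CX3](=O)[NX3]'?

Yes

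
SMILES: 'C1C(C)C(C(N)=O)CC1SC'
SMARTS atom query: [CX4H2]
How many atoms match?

The query [CX4H2] means: sp3 carbon (X4) with exactly two hydrogens.
Check the 11 heavy atoms by environment: 3× C (H1, X4) → no; 2× C (H2, X4) → match; 1× C (H0, X3) → no; 1× O (H0, X1) → no; 1× N (H2, X3) → no; 1× S (H0, X2) → no; 2× C (H3, X4) → no.
That gives 2 matching atoms.

2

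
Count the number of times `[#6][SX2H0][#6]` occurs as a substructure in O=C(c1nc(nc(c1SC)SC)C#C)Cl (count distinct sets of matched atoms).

2

[#6][SX2H0][#6] is the SMARTS for a thioether: an aliphatic sulfur bridging two carbons with no H on the sulfur.
The molecule carries 2 separate instances of a methylthio ether (-SCH3) meeting every constraint; each maps to a distinct set of atoms, giving 2 matches.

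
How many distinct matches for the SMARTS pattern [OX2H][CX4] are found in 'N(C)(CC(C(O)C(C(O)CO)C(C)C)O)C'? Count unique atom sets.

4

[OX2H][CX4] is the SMARTS for an aliphatic alcohol: a hydroxyl oxygen bound to an sp3 (X4) carbon.
The molecule carries 4 separate instances of a hydroxyl group (-OH) meeting every constraint; each maps to a distinct set of atoms, giving 4 matches.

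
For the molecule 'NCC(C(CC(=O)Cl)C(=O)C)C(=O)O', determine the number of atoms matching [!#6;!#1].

6

The query [!#6;!#1] means: not carbon and not hydrogen — any heteroatom.
Check the 14 heavy atoms by environment: 8× C → no; 4× O → match; 1× Cl → match; 1× N → match.
Summing the matching environments: 4 + 1 + 1 = 6 matching atoms.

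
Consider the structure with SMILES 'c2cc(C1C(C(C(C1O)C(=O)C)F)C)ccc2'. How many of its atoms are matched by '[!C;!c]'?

3

Check the 17 heavy atoms by environment: 8× C → no; 2× O → match; 6× c (aromatic) → no; 1× F → match.
Summing the matching environments: 2 + 1 = 3 matching atoms.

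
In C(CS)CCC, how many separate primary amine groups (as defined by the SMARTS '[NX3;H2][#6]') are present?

0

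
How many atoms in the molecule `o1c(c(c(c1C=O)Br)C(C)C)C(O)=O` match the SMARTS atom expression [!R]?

The query [!R] means: !R matches any atom not in a ring.
Check the 14 heavy atoms by environment: 1× o (aromatic, in 5-ring) → no; 4× c (aromatic, in 5-ring) → no; 1× Br (acyclic) → match; 5× C (acyclic) → match; 3× O (acyclic) → match.
Summing the matching environments: 1 + 5 + 3 = 9 matching atoms.

9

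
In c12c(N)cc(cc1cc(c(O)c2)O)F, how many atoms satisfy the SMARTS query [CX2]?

0

Check the 14 heavy atoms by environment: 10× c (aromatic, X3) → no; 1× F (X1) → no; 2× O (X2) → no; 1× N (X3) → no.
No environment satisfies the query, so 0 matching atoms.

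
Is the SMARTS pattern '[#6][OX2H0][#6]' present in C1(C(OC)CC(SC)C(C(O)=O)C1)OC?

Yes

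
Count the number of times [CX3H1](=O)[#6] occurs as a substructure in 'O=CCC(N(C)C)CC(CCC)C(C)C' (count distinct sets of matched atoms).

1

[CX3H1](=O)[#6] is the SMARTS for an aldehyde: an sp2 carbon with one H, double-bonded to O and single-bonded to carbon.
Exactly one fragment in the molecule meets all constraints, giving 1 match.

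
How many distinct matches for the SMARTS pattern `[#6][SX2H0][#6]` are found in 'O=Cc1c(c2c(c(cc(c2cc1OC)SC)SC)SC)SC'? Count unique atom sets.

4

[#6][SX2H0][#6] is the SMARTS for a thioether: an aliphatic sulfur bridging two carbons with no H on the sulfur.
The molecule carries 4 separate instances of a methylthio ether (-SCH3) meeting every constraint; each maps to a distinct set of atoms, giving 4 matches.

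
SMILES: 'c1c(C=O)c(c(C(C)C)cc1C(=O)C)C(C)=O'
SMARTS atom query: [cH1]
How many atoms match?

2

The query [cH1] means: aromatic carbon bearing exactly one hydrogen.
Check the 17 heavy atoms by environment: 2× c (aromatic, H1) → match; 4× c (aromatic, H0) → no; 2× C (H0) → no; 3× O (H0) → no; 4× C (H3) → no; 2× C (H1) → no.
That gives 2 matching atoms.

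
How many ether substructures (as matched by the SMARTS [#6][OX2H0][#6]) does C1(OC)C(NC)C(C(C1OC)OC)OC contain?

[#6][OX2H0][#6] is the SMARTS for an ether: an aliphatic oxygen bridging two carbons with no H on the oxygen.
The molecule carries 4 separate instances of a methoxy ether (-OCH3) meeting every constraint; each maps to a distinct set of atoms, giving 4 matches.

4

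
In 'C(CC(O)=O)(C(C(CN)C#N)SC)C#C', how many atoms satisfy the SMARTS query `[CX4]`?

The query [CX4] means: C with X4: aliphatic carbon with exactly 4 total connections (bonds + H).
Check the 15 heavy atoms by environment: 6× C (X4) → match; 3× C (X2) → no; 1× S (X2) → no; 1× N (X1) → no; 1× C (X3) → no; 1× O (X1) → no; 1× O (X2) → no; 1× N (X3) → no.
That gives 6 matching atoms.

6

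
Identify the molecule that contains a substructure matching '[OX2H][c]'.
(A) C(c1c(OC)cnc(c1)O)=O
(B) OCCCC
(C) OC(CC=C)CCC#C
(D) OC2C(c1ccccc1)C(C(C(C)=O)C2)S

A

[OX2H][c] describes a hydroxyl oxygen attached to an aromatic carbon (a phenol).
(A) contains a hydroxyl group (-OH), which satisfies every atom and bond constraint.
(B) has a hydroxyl group (-OH) but the -OH is on an aliphatic carbon, not an aromatic c.
(C) has a hydroxyl group (-OH) but the -OH is on an aliphatic carbon, not an aromatic c.
(D) has a hydroxyl group (-OH) but the -OH is on an aliphatic carbon, not an aromatic c.
So the answer is (A).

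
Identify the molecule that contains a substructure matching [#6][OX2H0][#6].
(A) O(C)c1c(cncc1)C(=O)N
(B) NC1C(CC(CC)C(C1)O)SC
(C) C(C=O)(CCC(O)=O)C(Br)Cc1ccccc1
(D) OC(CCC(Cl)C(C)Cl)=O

A

[#6][OX2H0][#6] describes an aliphatic oxygen bridging two carbons with no H on the oxygen (an ether).
(A) contains a methoxy ether (-OCH3), which satisfies every atom and bond constraint.
(B) has a hydroxyl group (-OH) but the oxygen has H1, not H0 bridging two carbons.
(C) has a carboxylic acid group (-C(=O)OH) but the -OH oxygen has H1; the =O is OX1, not OX2.
(D) has a carboxylic acid group (-C(=O)OH) but the -OH oxygen has H1; the =O is OX1, not OX2.
So the answer is (A).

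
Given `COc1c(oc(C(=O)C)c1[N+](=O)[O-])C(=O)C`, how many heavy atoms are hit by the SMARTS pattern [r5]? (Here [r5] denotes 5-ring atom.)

The query [r5] means: r5 matches atoms in a five-membered ring.
Check the 16 heavy atoms by environment: 1× o (aromatic, in 5-ring) → match; 4× c (aromatic, in 5-ring) → match; 1× N (charge +1, acyclic) → no; 1× O (charge -1, acyclic) → no; 4× O (acyclic) → no; 5× C (acyclic) → no.
Summing the matching environments: 1 + 4 = 5 matching atoms.

5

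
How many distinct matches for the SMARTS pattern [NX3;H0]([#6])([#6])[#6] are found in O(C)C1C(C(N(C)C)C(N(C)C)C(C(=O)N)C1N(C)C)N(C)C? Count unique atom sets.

4

[NX3;H0]([#6])([#6])[#6] is the SMARTS for a tertiary amine: a trivalent nitrogen with no H, bonded to three carbons.
The molecule carries 4 separate instances of a dimethylamino group (-N(CH3)2) meeting every constraint; each maps to a distinct set of atoms, giving 4 matches.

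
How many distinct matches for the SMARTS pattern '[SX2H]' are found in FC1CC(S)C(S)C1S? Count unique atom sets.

[SX2H] is the SMARTS for a thiol: an aliphatic sulfur with two connections, one being H.
The molecule carries 3 separate instances of a thiol (-SH) meeting every constraint; each maps to a distinct set of atoms, giving 3 matches.

3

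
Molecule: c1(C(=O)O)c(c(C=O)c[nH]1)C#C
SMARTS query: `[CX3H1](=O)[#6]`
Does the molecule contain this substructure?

The pattern [CX3H1](=O)[#6] describes an sp2 carbon with one H, double-bonded to O and single-bonded to carbon — an aldehyde.
The molecule carries an aldehyde (-CHO), whose atoms satisfy every constraint of the query, so the pattern matches.

Yes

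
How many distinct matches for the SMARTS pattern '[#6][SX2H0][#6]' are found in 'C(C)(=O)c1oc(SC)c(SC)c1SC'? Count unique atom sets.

[#6][SX2H0][#6] is the SMARTS for a thioether: an aliphatic sulfur bridging two carbons with no H on the sulfur.
The molecule carries 3 separate instances of a methylthio ether (-SCH3) meeting every constraint; each maps to a distinct set of atoms, giving 3 matches.

3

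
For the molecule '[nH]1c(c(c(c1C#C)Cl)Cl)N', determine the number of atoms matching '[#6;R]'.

4

The query [#6;R] means: carbon that is part of a ring.
Check the 10 heavy atoms by environment: 1× n (aromatic, in 5-ring) → no; 4× c (aromatic, in 5-ring) → match; 2× Cl (acyclic) → no; 1× N (acyclic) → no; 2× C (acyclic) → no.
That gives 4 matching atoms.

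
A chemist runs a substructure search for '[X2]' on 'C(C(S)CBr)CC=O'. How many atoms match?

1

The query [X2] means: any atom with exactly two total connections (bonds + H).
Check the 8 heavy atoms by environment: 4× C (X4) → no; 1× C (X3) → no; 1× O (X1) → no; 1× Br (X1) → no; 1× S (X2) → match.
That gives 1 matching atom.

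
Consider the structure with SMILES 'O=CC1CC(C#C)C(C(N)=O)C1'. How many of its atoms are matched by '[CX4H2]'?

The query [CX4H2] means: sp3 carbon (X4) with exactly two hydrogens.
Check the 12 heavy atoms by environment: 3× C (H1, X4) → no; 2× C (H2, X4) → match; 1× C (H0, X2) → no; 1× C (H1, X2) → no; 1× C (H0, X3) → no; 2× O (H0, X1) → no; 1× N (H2, X3) → no; 1× C (H1, X3) → no.
That gives 2 matching atoms.

2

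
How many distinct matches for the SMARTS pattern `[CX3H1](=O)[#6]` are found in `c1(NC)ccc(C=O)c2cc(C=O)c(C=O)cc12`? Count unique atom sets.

3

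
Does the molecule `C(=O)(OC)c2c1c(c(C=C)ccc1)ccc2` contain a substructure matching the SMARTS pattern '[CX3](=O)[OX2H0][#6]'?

Yes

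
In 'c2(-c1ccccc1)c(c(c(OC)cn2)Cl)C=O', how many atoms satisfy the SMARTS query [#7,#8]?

3

The query [#7,#8] means: nitrogen or oxygen (comma = OR).
Check the 17 heavy atoms by environment: 1× n (aromatic) → match; 11× c (aromatic) → no; 2× C → no; 2× O → match; 1× Cl → no.
Summing the matching environments: 1 + 2 = 3 matching atoms.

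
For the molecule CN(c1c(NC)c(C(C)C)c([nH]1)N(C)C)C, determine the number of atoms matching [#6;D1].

7

Check the 16 heavy atoms by environment: 1× n (aromatic, D2) → no; 4× c (aromatic, D3) → no; 1× C (D3) → no; 7× C (D1) → match; 1× N (D2) → no; 2× N (D3) → no.
That gives 7 matching atoms.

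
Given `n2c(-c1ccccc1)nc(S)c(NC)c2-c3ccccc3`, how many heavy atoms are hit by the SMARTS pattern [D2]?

13

The query [D2] means: atom with exactly two heavy-atom neighbours.
Check the 21 heavy atoms by environment: 2× n (aromatic, D2) → match; 6× c (aromatic, D3) → no; 1× N (D2) → match; 1× C (D1) → no; 10× c (aromatic, D2) → match; 1× S (D1) → no.
Summing the matching environments: 2 + 1 + 10 = 13 matching atoms.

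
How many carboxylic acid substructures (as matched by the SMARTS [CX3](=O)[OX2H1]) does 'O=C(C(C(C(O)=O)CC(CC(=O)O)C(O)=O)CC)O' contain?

4

[CX3](=O)[OX2H1] is the SMARTS for a carboxylic acid: an sp2 carbon double-bonded to O and single-bonded to an -OH oxygen.
The molecule carries 4 separate instances of a carboxylic acid group (-C(=O)OH) meeting every constraint; each maps to a distinct set of atoms, giving 4 matches.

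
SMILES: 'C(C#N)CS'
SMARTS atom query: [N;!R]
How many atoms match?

1

Check the 5 heavy atoms by environment: 3× C (acyclic) → no; 1× N (acyclic) → match; 1× S (acyclic) → no.
That gives 1 matching atom.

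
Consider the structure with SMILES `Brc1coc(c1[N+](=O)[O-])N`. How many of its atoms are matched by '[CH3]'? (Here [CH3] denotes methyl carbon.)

Check the 10 heavy atoms by environment: 1× o (aromatic, H0) → no; 3× c (aromatic, H0) → no; 1× c (aromatic, H1) → no; 1× N (H2) → no; 1× Br (H0) → no; 1× N (charge +1, H0) → no; 1× O (charge -1, H0) → no; 1× O (H0) → no.
No environment satisfies the query, so 0 matching atoms.

0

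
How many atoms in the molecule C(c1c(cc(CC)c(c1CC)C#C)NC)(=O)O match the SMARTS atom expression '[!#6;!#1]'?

The query [!#6;!#1] means: not carbon and not hydrogen — any heteroatom.
Check the 17 heavy atoms by environment: 6× c (aromatic) → no; 8× C → no; 2× O → match; 1× N → match.
Summing the matching environments: 2 + 1 = 3 matching atoms.

3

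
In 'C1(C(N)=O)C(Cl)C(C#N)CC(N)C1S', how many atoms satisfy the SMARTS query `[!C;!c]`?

6

The query [!C;!c] means: neither aliphatic nor aromatic carbon — same as [!#6].
Check the 14 heavy atoms by environment: 8× C → no; 3× N → match; 1× Cl → match; 1× S → match; 1× O → match.
Summing the matching environments: 3 + 1 + 1 + 1 = 6 matching atoms.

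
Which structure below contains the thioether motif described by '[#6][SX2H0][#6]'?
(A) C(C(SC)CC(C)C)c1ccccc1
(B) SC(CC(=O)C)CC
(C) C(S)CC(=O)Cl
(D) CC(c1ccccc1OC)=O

[#6][SX2H0][#6] describes an aliphatic sulfur bridging two carbons with no H on the sulfur (a thioether).
(A) contains a methylthio ether (-SCH3), which satisfies every atom and bond constraint.
(B) has a thiol (-SH) but the sulfur has H1, not H0 bridging two carbons.
(C) has a thiol (-SH) but the sulfur has H1, not H0 bridging two carbons.
(D) has a methoxy ether (-OCH3) but the bridging atom is O, not S.
So the answer is (A).

A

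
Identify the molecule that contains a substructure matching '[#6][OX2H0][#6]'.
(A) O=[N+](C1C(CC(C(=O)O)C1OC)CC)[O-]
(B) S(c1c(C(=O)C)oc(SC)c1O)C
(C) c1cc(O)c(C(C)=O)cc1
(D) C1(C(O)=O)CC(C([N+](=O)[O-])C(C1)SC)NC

A

[#6][OX2H0][#6] describes an aliphatic oxygen bridging two carbons with no H on the oxygen (an ether).
(A) contains a methoxy ether (-OCH3), which satisfies every atom and bond constraint.
(B) has a hydroxyl group (-OH) but the oxygen has H1, not H0 bridging two carbons.
(C) has a hydroxyl group (-OH) but the oxygen has H1, not H0 bridging two carbons.
(D) has a carboxylic acid group (-C(=O)OH) but the -OH oxygen has H1; the =O is OX1, not OX2.
So the answer is (A).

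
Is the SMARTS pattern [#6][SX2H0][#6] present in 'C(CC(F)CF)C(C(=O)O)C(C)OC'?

No

The pattern [#6][SX2H0][#6] describes an aliphatic sulfur bridging two carbons with no H on the sulfur — a thioether.
The closest candidate here is a methoxy ether (-OCH3), but the bridging atom is O, not S. No other fragment satisfies the full query, so there is no match.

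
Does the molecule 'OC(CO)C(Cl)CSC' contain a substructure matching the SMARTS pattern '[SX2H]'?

The pattern [SX2H] describes an aliphatic sulfur with two connections, one being H — a thiol.
The closest candidate here is a methylthio ether (-SCH3), but the sulfur has H0 (bonded to two carbons), not H1. No other fragment satisfies the full query, so there is no match.

No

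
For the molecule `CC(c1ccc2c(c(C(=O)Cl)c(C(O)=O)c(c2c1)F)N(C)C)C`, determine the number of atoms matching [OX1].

2

The query [OX1] means: aliphatic oxygen with one total connection — typically a carbonyl =O or an oxide.
Check the 23 heavy atoms by environment: 10× c (aromatic, X3) → no; 1× N (X3) → no; 5× C (X4) → no; 2× C (X3) → no; 2× O (X1) → match; 1× O (X2) → no; 1× Cl (X1) → no; 1× F (X1) → no.
That gives 2 matching atoms.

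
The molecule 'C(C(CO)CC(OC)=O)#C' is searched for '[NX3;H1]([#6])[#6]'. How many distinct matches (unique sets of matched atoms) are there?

0

[NX3;H1]([#6])[#6] is the SMARTS for a secondary amine: a trivalent nitrogen with one H, bonded to two carbons.
No fragment in the molecule satisfies every constraint, giving 0 matches.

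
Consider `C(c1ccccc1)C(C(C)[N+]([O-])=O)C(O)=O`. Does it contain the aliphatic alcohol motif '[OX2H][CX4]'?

No

The pattern [OX2H][CX4] describes a hydroxyl oxygen bound to an sp3 (X4) carbon — an aliphatic alcohol.
The closest candidate here is a carboxylic acid group (-C(=O)OH), but the -OH is on a CX3 carbonyl carbon, not a CX4 carbon. No other fragment satisfies the full query, so there is no match.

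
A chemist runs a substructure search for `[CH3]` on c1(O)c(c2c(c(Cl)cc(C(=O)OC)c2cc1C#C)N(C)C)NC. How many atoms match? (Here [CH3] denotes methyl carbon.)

The query [CH3] means: aliphatic carbon with exactly three hydrogens.
Check the 23 heavy atoms by environment: 8× c (aromatic, H0) → no; 2× c (aromatic, H1) → no; 2× C (H0) → no; 2× O (H0) → no; 4× C (H3) → match; 1× C (H1) → no; 1× N (H1) → no; 1× Cl (H0) → no; 1× N (H0) → no; 1× O (H1) → no.
That gives 4 matching atoms.

4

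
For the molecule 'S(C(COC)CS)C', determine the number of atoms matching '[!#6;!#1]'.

3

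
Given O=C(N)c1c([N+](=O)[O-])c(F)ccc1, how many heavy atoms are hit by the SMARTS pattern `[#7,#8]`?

5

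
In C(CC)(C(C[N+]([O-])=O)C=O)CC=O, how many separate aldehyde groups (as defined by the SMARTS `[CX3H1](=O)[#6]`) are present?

2

[CX3H1](=O)[#6] is the SMARTS for an aldehyde: an sp2 carbon with one H, double-bonded to O and single-bonded to carbon.
The molecule carries 2 separate instances of an aldehyde (-CHO) meeting every constraint; each maps to a distinct set of atoms, giving 2 matches.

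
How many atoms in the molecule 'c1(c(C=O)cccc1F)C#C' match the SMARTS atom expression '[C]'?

The query [C] means: uppercase C matches aliphatic (non-aromatic) carbon only.
Check the 11 heavy atoms by environment: 6× c (aromatic) → no; 1× F → no; 3× C → match; 1× O → no.
That gives 3 matching atoms.

3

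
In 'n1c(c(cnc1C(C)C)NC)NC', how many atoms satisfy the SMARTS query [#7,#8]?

The query [#7,#8] means: nitrogen or oxygen (comma = OR).
Check the 13 heavy atoms by environment: 2× n (aromatic) → match; 4× c (aromatic) → no; 2× N → match; 5× C → no.
Summing the matching environments: 2 + 2 = 4 matching atoms.

4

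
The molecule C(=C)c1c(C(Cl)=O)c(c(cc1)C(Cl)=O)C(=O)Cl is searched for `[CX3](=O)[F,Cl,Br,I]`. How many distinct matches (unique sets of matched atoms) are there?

[CX3](=O)[F,Cl,Br,I] is the SMARTS for an acyl halide: a carbonyl carbon bonded to a halogen.
The molecule carries 3 separate instances of an acyl chloride (-C(=O)Cl) meeting every constraint; each maps to a distinct set of atoms, giving 3 matches.

3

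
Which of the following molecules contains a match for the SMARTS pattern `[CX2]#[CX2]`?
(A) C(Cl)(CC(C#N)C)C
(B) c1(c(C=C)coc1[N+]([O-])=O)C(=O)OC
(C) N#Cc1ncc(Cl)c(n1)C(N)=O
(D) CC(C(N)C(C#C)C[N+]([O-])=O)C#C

D

[CX2]#[CX2] describes a carbon-carbon triple bond (an alkyne).
(A) has a nitrile (-C#N) but the triple bond is C#N, not C#C.
(B) has a vinyl group (-CH=CH2) but the C=C is a double bond; both carbons are CX3, not CX2.
(C) has a nitrile (-C#N) but the triple bond is C#N, not C#C.
(D) contains an ethynyl group (-C#CH), which satisfies every atom and bond constraint.
So the answer is (D).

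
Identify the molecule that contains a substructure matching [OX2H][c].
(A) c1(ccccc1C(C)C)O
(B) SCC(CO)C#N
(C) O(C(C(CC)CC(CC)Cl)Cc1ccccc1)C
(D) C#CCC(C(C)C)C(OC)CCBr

A

[OX2H][c] describes a hydroxyl oxygen attached to an aromatic carbon (a phenol).
(A) contains a hydroxyl group (-OH), which satisfies every atom and bond constraint.
(B) has a hydroxyl group (-OH) but the -OH is on an aliphatic carbon, not an aromatic c.
(C) has a methoxy ether (-OCH3) but the oxygen has H0, not H1.
(D) has a methoxy ether (-OCH3) but the oxygen has H0, not H1.
So the answer is (A).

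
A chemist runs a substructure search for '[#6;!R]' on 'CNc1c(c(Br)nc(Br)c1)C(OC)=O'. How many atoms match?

The query [#6;!R] means: carbon not in any ring.
Check the 14 heavy atoms by environment: 1× n (aromatic, in 6-ring) → no; 5× c (aromatic, in 6-ring) → no; 2× Br (acyclic) → no; 3× C (acyclic) → match; 2× O (acyclic) → no; 1× N (acyclic) → no.
That gives 3 matching atoms.

3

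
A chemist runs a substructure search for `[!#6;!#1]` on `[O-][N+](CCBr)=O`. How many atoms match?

The query [!#6;!#1] means: not carbon and not hydrogen — any heteroatom.
Check the 6 heavy atoms by environment: 2× C → no; 1× Br → match; 1× N (charge +1) → match; 1× O (charge -1) → match; 1× O → match.
Summing the matching environments: 1 + 1 + 1 + 1 = 4 matching atoms.

4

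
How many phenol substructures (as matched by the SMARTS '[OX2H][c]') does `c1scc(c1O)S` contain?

1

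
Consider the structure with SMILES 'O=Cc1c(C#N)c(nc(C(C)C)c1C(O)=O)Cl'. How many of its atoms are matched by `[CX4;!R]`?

The query [CX4;!R] means: aliphatic carbon with four total connections, not in a ring.
Check the 17 heavy atoms by environment: 1× n (aromatic, X2, in 6-ring) → no; 5× c (aromatic, X3, in 6-ring) → no; 1× Cl (X1, acyclic) → no; 1× C (X2, acyclic) → no; 1× N (X1, acyclic) → no; 3× C (X4, acyclic) → match; 2× C (X3, acyclic) → no; 2× O (X1, acyclic) → no; 1× O (X2, acyclic) → no.
That gives 3 matching atoms.

3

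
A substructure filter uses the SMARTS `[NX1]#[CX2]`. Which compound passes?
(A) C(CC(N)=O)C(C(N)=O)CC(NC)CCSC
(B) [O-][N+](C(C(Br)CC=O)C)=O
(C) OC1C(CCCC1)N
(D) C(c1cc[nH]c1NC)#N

D

[NX1]#[CX2] describes a nitrogen triple-bonded to a two-connected carbon (a nitrile).
(A) has a primary amide (-C(=O)NH2) but the nitrogen is NX3, not NX1.
(B) has a nitro group (-[N+](=O)[O-]) but there is no C#N triple bond.
(C) has a primary amino group (-NH2) but the nitrogen is NX3 (three connections), not NX1 triple-bonded.
(D) contains a nitrile (-C#N), which satisfies every atom and bond constraint.
So the answer is (D).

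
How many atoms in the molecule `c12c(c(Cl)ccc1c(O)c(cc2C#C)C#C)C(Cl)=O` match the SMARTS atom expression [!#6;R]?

0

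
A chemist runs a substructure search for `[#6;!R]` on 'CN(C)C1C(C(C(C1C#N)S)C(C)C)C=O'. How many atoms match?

7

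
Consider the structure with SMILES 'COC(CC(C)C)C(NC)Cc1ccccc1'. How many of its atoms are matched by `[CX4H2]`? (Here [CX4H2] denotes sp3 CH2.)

2

The query [CX4H2] means: sp3 carbon (X4) with exactly two hydrogens.
Check the 17 heavy atoms by environment: 2× C (H2, X4) → match; 3× C (H1, X4) → no; 1× c (aromatic, H0, X3) → no; 5× c (aromatic, H1, X3) → no; 1× N (H1, X3) → no; 4× C (H3, X4) → no; 1× O (H0, X2) → no.
That gives 2 matching atoms.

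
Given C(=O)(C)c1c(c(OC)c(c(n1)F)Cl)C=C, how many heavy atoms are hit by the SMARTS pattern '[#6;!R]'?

5

The query [#6;!R] means: carbon not in any ring.
Check the 15 heavy atoms by environment: 1× n (aromatic, in 6-ring) → no; 5× c (aromatic, in 6-ring) → no; 5× C (acyclic) → match; 2× O (acyclic) → no; 1× F (acyclic) → no; 1× Cl (acyclic) → no.
That gives 5 matching atoms.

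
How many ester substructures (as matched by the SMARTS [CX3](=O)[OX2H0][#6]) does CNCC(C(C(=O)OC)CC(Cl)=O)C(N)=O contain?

[CX3](=O)[OX2H0][#6] is the SMARTS for an ester: a carbonyl carbon bonded to an oxygen that is itself bonded to carbon (no H on that O).
Exactly one fragment in the molecule meets all constraints, giving 1 match.

1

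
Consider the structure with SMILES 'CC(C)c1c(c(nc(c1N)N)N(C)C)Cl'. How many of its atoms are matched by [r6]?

6

Check the 15 heavy atoms by environment: 1× n (aromatic, in 6-ring) → match; 5× c (aromatic, in 6-ring) → match; 3× N (acyclic) → no; 5× C (acyclic) → no; 1× Cl (acyclic) → no.
Summing the matching environments: 1 + 5 = 6 matching atoms.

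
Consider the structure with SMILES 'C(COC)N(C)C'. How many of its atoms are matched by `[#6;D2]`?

The query [#6;D2] means: any carbon bonded to exactly two heavy atoms.
Check the 7 heavy atoms by environment: 2× C (D2) → match; 1× N (D3) → no; 3× C (D1) → no; 1× O (D2) → no.
That gives 2 matching atoms.

2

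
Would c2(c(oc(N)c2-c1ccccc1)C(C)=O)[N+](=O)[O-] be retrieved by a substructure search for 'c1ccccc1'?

Yes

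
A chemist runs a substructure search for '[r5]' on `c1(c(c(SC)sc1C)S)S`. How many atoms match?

The query [r5] means: r5 matches atoms in a five-membered ring.
Check the 10 heavy atoms by environment: 1× s (aromatic, in 5-ring) → match; 4× c (aromatic, in 5-ring) → match; 3× S (acyclic) → no; 2× C (acyclic) → no.
Summing the matching environments: 1 + 4 = 5 matching atoms.

5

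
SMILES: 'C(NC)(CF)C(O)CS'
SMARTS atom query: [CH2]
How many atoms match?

Check the 9 heavy atoms by environment: 2× C (H2) → match; 2× C (H1) → no; 1× O (H1) → no; 1× F (H0) → no; 1× N (H1) → no; 1× C (H3) → no; 1× S (H1) → no.
That gives 2 matching atoms.

2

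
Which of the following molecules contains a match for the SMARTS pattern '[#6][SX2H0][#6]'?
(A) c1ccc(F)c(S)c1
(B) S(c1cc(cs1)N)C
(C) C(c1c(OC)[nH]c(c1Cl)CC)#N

[#6][SX2H0][#6] describes an aliphatic sulfur bridging two carbons with no H on the sulfur (a thioether).
(A) has a thiol (-SH) but the sulfur has H1, not H0 bridging two carbons.
(B) contains a methylthio ether (-SCH3), which satisfies every atom and bond constraint.
(C) has a methoxy ether (-OCH3) but the bridging atom is O, not S.
So the answer is (B).

B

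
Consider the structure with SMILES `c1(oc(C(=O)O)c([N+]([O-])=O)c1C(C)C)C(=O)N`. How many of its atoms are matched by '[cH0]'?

4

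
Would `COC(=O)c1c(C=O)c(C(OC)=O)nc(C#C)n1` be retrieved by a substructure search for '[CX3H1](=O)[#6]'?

The pattern [CX3H1](=O)[#6] describes an sp2 carbon with one H, double-bonded to O and single-bonded to carbon — an aldehyde.
The molecule carries an aldehyde (-CHO), whose atoms satisfy every constraint of the query, so the pattern matches.

Yes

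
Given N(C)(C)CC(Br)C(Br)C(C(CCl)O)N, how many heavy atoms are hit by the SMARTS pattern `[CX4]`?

8

Check the 14 heavy atoms by environment: 8× C (X4) → match; 2× N (X3) → no; 1× Cl (X1) → no; 2× Br (X1) → no; 1× O (X2) → no.
That gives 8 matching atoms.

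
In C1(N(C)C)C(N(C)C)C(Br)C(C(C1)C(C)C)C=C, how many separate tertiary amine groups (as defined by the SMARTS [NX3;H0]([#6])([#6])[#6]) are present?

2

[NX3;H0]([#6])([#6])[#6] is the SMARTS for a tertiary amine: a trivalent nitrogen with no H, bonded to three carbons.
The molecule carries 2 separate instances of a dimethylamino group (-N(CH3)2) meeting every constraint; each maps to a distinct set of atoms, giving 2 matches.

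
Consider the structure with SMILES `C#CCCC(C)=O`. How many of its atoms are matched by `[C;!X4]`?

The query [C;!X4] means: aliphatic carbon that does not have four total connections.
Check the 7 heavy atoms by environment: 3× C (X4) → no; 2× C (X2) → match; 1× C (X3) → match; 1× O (X1) → no.
Summing the matching environments: 2 + 1 = 3 matching atoms.

3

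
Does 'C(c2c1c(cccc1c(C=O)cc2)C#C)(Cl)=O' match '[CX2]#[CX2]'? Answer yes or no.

Yes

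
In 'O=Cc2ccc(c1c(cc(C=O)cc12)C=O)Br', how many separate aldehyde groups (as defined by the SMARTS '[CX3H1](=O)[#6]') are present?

[CX3H1](=O)[#6] is the SMARTS for an aldehyde: an sp2 carbon with one H, double-bonded to O and single-bonded to carbon.
The molecule carries 3 separate instances of an aldehyde (-CHO) meeting every constraint; each maps to a distinct set of atoms, giving 3 matches.

3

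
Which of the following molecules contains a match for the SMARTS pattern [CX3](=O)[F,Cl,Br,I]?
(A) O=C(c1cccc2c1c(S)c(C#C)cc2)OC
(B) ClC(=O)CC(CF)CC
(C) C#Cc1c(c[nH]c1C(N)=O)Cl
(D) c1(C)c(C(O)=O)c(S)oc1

B

[CX3](=O)[F,Cl,Br,I] describes a carbonyl carbon bonded to a halogen (an acyl halide).
(A) has a methyl-ester group (-C(=O)OCH3) but the carbonyl is bonded to -O-C, not to a halogen.
(B) contains an acyl chloride (-C(=O)Cl), which satisfies every atom and bond constraint.
(C) has a chloro substituent but the Cl is not on a carbonyl carbon.
(D) has a carboxylic acid group (-C(=O)OH) but the carbonyl is bonded to -OH, not to a halogen.
So the answer is (B).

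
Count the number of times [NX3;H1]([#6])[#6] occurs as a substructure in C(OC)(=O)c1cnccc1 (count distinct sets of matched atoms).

[NX3;H1]([#6])[#6] is the SMARTS for a secondary amine: a trivalent nitrogen with one H, bonded to two carbons.
No fragment in the molecule satisfies every constraint, giving 0 matches.

0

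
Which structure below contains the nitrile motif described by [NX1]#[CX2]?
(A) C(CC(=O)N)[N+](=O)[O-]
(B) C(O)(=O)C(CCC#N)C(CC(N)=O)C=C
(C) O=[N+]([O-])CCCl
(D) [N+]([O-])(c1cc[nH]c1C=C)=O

B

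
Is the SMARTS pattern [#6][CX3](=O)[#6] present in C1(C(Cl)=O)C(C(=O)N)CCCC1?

No

The pattern [#6][CX3](=O)[#6] describes a carbonyl carbon (no H) flanked by two carbons — a ketone.
The closest candidate here is a primary amide (-C(=O)NH2), but one neighbour of the carbonyl carbon is N, not C. No other fragment satisfies the full query, so there is no match.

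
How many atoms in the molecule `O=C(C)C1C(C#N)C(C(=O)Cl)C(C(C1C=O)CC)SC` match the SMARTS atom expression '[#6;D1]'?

3

The query [#6;D1] means: carbon bonded to exactly one heavy atom.
Check the 20 heavy atoms by environment: 8× C (D3) → no; 3× C (D2) → no; 3× C (D1) → match; 3× O (D1) → no; 1× N (D1) → no; 1× Cl (D1) → no; 1× S (D2) → no.
That gives 3 matching atoms.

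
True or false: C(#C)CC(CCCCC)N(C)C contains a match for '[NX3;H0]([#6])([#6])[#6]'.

The pattern [NX3;H0]([#6])([#6])[#6] describes a trivalent nitrogen with no H, bonded to three carbons — a tertiary amine.
The molecule carries a dimethylamino group (-N(CH3)2), whose atoms satisfy every constraint of the query, so the pattern matches.

True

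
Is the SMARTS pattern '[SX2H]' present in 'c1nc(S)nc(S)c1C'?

Yes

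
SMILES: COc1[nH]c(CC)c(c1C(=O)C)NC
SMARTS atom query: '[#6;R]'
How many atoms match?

4

Check the 14 heavy atoms by environment: 1× n (aromatic, in 5-ring) → no; 4× c (aromatic, in 5-ring) → match; 6× C (acyclic) → no; 2× O (acyclic) → no; 1× N (acyclic) → no.
That gives 4 matching atoms.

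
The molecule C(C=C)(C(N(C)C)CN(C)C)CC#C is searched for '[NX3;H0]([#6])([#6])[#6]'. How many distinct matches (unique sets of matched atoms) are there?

2

[NX3;H0]([#6])([#6])[#6] is the SMARTS for a tertiary amine: a trivalent nitrogen with no H, bonded to three carbons.
The molecule carries 2 separate instances of a dimethylamino group (-N(CH3)2) meeting every constraint; each maps to a distinct set of atoms, giving 2 matches.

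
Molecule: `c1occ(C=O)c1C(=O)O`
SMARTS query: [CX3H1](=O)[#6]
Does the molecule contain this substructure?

The pattern [CX3H1](=O)[#6] describes an sp2 carbon with one H, double-bonded to O and single-bonded to carbon — an aldehyde.
The molecule carries an aldehyde (-CHO), whose atoms satisfy every constraint of the query, so the pattern matches.

Yes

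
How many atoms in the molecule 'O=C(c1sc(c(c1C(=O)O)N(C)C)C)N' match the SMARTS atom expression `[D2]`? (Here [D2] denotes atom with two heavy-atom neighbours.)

1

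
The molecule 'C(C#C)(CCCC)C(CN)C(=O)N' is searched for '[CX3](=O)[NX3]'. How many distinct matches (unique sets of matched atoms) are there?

[CX3](=O)[NX3] is the SMARTS for an amide: a carbonyl carbon bonded to a trivalent nitrogen.
Exactly one fragment in the molecule meets all constraints, giving 1 match.

1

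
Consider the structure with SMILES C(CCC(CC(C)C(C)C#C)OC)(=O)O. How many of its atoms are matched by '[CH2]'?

3

The query [CH2] means: aliphatic carbon with exactly two hydrogens.
Check the 15 heavy atoms by environment: 3× C (H2) → match; 4× C (H1) → no; 3× C (H3) → no; 2× C (H0) → no; 2× O (H0) → no; 1× O (H1) → no.
That gives 3 matching atoms.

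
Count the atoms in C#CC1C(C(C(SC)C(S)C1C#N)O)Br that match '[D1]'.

The query [D1] means: atom with exactly one heavy-atom neighbour (degree 1).
Check the 15 heavy atoms by environment: 6× C (D3) → no; 2× C (D2) → no; 2× C (D1) → match; 1× O (D1) → match; 1× N (D1) → match; 1× S (D2) → no; 1× Br (D1) → match; 1× S (D1) → match.
Summing the matching environments: 2 + 1 + 1 + 1 + 1 = 6 matching atoms.

6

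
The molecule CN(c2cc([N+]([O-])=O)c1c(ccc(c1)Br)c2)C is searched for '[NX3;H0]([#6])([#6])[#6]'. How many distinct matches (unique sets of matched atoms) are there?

[NX3;H0]([#6])([#6])[#6] is the SMARTS for a tertiary amine: a trivalent nitrogen with no H, bonded to three carbons.
Exactly one fragment in the molecule meets all constraints, giving 1 match.

1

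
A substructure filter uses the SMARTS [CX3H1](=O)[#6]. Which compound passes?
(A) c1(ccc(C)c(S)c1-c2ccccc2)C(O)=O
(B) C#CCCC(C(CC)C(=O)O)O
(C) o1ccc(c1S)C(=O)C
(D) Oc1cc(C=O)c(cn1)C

D

[CX3H1](=O)[#6] describes an sp2 carbon with one H, double-bonded to O and single-bonded to carbon (an aldehyde).
(A) has a carboxylic acid group (-C(=O)OH) but the carbonyl carbon has H0 and is bonded to O, not H1.
(B) has a carboxylic acid group (-C(=O)OH) but the carbonyl carbon has H0 and is bonded to O, not H1.
(C) has an acetyl/ketone group (-C(=O)CH3) but the carbonyl carbon has H0 (two carbon neighbours), not H1.
(D) contains an aldehyde (-CHO), which satisfies every atom and bond constraint.
So the answer is (D).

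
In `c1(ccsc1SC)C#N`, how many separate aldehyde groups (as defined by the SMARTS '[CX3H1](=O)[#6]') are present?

0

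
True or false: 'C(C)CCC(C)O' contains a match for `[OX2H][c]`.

False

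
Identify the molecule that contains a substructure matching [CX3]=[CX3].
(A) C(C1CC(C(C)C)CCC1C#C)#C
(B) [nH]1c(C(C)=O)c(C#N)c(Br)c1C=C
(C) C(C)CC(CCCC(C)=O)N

B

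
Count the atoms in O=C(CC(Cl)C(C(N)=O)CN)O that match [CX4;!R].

4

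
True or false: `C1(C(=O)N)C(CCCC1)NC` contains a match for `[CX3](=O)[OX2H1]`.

False

The pattern [CX3](=O)[OX2H1] describes an sp2 carbon double-bonded to O and single-bonded to an -OH oxygen — a carboxylic acid.
The closest candidate here is a primary amide (-C(=O)NH2), but the carbonyl is bonded to N, not to an -OH oxygen. No other fragment satisfies the full query, so there is no match.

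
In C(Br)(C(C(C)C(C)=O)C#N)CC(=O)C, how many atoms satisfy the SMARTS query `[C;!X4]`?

3

The query [C;!X4] means: aliphatic carbon that does not have four total connections.
Check the 14 heavy atoms by environment: 7× C (X4) → no; 2× C (X3) → match; 2× O (X1) → no; 1× C (X2) → match; 1× N (X1) → no; 1× Br (X1) → no.
Summing the matching environments: 2 + 1 = 3 matching atoms.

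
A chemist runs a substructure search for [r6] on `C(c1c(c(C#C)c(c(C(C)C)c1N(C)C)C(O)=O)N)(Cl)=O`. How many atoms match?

The query [r6] means: r6 matches atoms in a six-membered ring.
Check the 21 heavy atoms by environment: 6× c (aromatic, in 6-ring) → match; 9× C (acyclic) → no; 3× O (acyclic) → no; 1× Cl (acyclic) → no; 2× N (acyclic) → no.
That gives 6 matching atoms.

6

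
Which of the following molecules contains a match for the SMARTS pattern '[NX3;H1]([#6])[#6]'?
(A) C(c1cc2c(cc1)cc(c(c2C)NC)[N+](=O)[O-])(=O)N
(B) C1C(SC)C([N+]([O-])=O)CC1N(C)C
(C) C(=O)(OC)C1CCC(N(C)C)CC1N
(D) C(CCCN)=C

[NX3;H1]([#6])[#6] describes a trivalent nitrogen with one H, bonded to two carbons (a secondary amine).
(A) contains an N-methylamino group (-NHCH3), which satisfies every atom and bond constraint.
(B) has a dimethylamino group (-N(CH3)2) but the nitrogen has H0, not H1.
(C) has a dimethylamino group (-N(CH3)2) but the nitrogen has H0, not H1.
(D) has a primary amino group (-NH2) but the nitrogen has H2 and only one carbon neighbour.
So the answer is (A).

A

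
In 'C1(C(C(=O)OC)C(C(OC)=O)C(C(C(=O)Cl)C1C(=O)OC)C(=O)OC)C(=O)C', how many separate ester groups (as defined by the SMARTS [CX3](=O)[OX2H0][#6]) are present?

[CX3](=O)[OX2H0][#6] is the SMARTS for an ester: a carbonyl carbon bonded to an oxygen that is itself bonded to carbon (no H on that O).
The molecule carries 4 separate instances of a methyl-ester group (-C(=O)OCH3) meeting every constraint; each maps to a distinct set of atoms, giving 4 matches.

4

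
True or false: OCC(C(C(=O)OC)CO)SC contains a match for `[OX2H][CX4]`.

True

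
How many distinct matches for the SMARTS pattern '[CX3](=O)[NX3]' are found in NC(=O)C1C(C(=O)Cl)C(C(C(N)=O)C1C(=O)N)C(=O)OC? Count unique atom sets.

3

[CX3](=O)[NX3] is the SMARTS for an amide: a carbonyl carbon bonded to a trivalent nitrogen.
The molecule carries 3 separate instances of a primary amide (-C(=O)NH2) meeting every constraint; each maps to a distinct set of atoms, giving 3 matches.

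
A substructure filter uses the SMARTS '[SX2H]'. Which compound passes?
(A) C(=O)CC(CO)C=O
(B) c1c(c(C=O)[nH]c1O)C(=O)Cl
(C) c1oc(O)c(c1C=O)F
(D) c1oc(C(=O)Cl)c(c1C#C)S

[SX2H] describes an aliphatic sulfur with two connections, one being H (a thiol).
(A) has a hydroxyl group (-OH) but it is an -OH, not an -SH.
(B) has a hydroxyl group (-OH) but it is an -OH, not an -SH.
(C) has a hydroxyl group (-OH) but it is an -OH, not an -SH.
(D) contains a thiol (-SH), which satisfies every atom and bond constraint.
So the answer is (D).

D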